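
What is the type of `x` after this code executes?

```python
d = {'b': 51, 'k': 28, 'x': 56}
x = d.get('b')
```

dict.get() returns value type when found

int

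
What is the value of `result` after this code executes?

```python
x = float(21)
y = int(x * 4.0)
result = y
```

x = 21.0; y = 84; result = 84

84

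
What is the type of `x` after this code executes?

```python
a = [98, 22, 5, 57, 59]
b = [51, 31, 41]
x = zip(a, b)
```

zip() returns a zip object

zip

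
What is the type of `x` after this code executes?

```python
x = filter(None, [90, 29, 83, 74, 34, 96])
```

filter() returns a filter object

filter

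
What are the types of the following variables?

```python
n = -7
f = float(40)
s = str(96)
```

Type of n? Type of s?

n is assigned a bare integer (no decimal point), so it is an int; s is assigned the result of calling str(), which returns a str

int, str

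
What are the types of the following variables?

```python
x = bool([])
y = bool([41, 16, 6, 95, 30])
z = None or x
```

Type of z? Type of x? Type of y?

None or bool returns the bool; bool() returns bool; bool() returns bool

bool, bool, bool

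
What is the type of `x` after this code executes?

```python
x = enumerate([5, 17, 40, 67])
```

enumerate() returns an enumerate object

enumerate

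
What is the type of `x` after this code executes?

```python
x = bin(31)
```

bin() returns str representation

str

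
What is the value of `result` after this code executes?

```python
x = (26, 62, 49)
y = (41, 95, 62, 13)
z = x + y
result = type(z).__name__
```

x is tuple; y is tuple; z is tuple; result = 'tuple'

'tuple'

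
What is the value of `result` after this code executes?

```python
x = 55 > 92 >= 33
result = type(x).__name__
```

x is bool; result = 'bool'

'bool'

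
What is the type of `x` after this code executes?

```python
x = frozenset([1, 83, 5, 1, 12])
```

frozenset() returns frozenset

frozenset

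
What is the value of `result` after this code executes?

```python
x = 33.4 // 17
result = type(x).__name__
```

x is float; result = 'float'

'float'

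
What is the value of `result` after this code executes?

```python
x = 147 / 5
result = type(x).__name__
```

x is float; result = 'float'

'float'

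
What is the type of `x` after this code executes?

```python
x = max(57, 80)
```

max() of ints returns int

int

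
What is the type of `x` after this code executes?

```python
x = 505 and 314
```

'and' with truthy values returns last operand (int)

int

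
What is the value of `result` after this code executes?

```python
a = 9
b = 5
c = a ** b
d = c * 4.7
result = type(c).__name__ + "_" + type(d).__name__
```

a is int; b is int; c is int; d is float; result = 'int_float'

'int_float'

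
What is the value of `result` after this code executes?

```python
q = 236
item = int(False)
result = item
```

q = 236; item = 0; result = 0

0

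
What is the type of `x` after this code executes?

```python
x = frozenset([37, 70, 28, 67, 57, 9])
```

frozenset() returns frozenset

frozenset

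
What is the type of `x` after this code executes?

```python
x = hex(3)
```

hex() returns str representation

str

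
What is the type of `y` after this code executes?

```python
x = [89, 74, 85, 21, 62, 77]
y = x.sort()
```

list.sort() returns None (mutates in place)

NoneType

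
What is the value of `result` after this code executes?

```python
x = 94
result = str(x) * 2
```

x = 94; result = '9494'

'9494'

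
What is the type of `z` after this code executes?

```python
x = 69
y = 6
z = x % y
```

int % int = int

int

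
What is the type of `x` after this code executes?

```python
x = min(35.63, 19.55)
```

min() of floats returns float

float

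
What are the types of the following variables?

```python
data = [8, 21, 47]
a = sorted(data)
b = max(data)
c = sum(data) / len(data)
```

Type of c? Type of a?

int / int = float; sorted() returns list

float, list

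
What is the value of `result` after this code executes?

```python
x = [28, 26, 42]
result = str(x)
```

x = [28, 26, 42]; result = '[28, 26, 42]'

'[28, 26, 42]'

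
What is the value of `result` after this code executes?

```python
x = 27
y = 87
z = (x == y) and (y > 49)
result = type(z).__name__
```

x is int; y is int; z is bool; result = 'bool'

'bool'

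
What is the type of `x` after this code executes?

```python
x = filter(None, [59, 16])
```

filter() returns a filter object

filter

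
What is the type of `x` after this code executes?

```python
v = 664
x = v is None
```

'is' comparison returns bool

bool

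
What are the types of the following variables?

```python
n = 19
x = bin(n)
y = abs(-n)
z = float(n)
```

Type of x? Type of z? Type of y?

bin() returns str; float() returns float; abs() of int returns int

str, float, int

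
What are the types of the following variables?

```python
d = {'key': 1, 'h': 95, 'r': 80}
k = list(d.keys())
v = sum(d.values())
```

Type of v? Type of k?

sum of ints is int; list() converts to list

int, list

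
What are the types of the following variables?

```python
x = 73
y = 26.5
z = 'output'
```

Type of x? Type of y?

x is assigned a bare integer (no decimal point), so it is an int; y is assigned a number with a decimal point, so it is a float

int, float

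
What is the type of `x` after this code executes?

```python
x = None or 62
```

'or' with None returns the other truthy value

int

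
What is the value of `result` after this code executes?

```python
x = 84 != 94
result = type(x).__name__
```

x is bool; result = 'bool'

'bool'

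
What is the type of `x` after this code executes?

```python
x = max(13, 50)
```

max() of ints returns int

int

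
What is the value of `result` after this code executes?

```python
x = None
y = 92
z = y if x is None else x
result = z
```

x = None; y = 92; z = 92; result = 92

92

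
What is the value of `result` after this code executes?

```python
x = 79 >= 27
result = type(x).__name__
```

x is bool; result = 'bool'

'bool'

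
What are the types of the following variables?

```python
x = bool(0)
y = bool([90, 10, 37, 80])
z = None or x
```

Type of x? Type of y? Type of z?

bool() returns bool; bool() returns bool; None or bool returns the bool

bool, bool, bool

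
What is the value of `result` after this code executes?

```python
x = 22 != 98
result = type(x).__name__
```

x is bool; result = 'bool'

'bool'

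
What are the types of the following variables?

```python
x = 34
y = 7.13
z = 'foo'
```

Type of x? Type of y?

x is assigned a bare integer (no decimal point), so it is an int; y is assigned a number with a decimal point, so it is a float

int, float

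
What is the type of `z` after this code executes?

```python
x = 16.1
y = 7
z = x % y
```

float % int = float

float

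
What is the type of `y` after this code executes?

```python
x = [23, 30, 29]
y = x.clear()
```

list.clear() returns None

NoneType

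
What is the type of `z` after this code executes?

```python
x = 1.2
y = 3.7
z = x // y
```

float // float = float

float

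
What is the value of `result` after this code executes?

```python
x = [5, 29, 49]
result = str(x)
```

x = [5, 29, 49]; result = '[5, 29, 49]'

'[5, 29, 49]'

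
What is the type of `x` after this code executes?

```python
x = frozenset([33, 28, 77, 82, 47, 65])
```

frozenset() returns frozenset

frozenset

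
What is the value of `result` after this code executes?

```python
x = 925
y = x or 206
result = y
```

x = 925; y = 925; result = 925

925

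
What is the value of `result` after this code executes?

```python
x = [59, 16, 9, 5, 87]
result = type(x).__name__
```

x is list; result = 'list'

'list'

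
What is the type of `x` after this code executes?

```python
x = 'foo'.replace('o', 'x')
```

str.replace() returns str

str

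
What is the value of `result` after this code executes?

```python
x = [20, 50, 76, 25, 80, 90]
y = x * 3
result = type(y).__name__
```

x is list; y is list; result = 'list'

'list'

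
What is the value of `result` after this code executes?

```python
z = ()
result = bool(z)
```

z = (); result = False

False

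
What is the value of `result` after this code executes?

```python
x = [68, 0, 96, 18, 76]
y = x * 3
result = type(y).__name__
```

x is list; y is list; result = 'list'

'list'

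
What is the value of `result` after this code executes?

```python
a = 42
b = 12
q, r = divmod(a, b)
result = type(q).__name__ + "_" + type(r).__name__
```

a is int; b is int; q is int; r is int; result = 'int_int'

'int_int'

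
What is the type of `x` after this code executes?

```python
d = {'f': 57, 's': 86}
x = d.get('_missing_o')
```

dict.get() returns None when key not found

NoneType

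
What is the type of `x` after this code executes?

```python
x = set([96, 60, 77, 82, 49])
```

set() constructor returns set

set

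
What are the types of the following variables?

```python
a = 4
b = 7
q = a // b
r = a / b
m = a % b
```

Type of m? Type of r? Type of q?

% of ints returns int; / returns float; // returns int

int, float, int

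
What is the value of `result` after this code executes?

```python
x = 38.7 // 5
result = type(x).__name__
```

x is float; result = 'float'

'float'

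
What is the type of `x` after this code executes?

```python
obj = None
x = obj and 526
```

'and' returns first falsy value (None)

NoneType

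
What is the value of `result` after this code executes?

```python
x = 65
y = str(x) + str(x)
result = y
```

x = 65; y = '6565'; result = '6565'

'6565'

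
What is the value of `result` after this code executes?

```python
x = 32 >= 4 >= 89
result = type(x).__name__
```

x is bool; result = 'bool'

'bool'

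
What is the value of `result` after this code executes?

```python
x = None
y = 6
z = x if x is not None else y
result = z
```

x = None; y = 6; z = 6; result = 6

6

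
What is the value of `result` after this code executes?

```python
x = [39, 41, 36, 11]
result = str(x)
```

x = [39, 41, 36, 11]; result = '[39, 41, 36, 11]'

'[39, 41, 36, 11]'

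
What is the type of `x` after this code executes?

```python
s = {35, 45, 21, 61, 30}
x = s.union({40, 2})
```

set.union() returns a new set

set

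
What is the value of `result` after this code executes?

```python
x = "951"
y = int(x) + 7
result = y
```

x = '951'; y = 958; result = 958

958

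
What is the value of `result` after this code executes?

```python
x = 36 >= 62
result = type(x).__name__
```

x is bool; result = 'bool'

'bool'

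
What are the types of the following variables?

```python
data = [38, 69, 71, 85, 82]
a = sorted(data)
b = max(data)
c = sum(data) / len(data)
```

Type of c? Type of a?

int / int = float; sorted() returns list

float, list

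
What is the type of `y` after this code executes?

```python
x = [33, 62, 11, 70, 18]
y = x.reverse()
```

list.reverse() returns None

NoneType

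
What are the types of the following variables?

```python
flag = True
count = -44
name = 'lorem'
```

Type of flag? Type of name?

flag is assigned the constant True, which has type bool; name is assigned a quoted string literal, so it is a str

bool, str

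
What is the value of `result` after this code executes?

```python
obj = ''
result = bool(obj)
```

obj = ''; result = False

False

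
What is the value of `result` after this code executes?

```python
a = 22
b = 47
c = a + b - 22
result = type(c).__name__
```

a is int; b is int; c is int; result = 'int'

'int'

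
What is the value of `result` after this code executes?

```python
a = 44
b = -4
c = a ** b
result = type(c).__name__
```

a is int; b is int; c is float; result = 'float'

'float'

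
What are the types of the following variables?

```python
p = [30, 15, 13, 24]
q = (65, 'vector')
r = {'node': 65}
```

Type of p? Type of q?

p is assigned a list literal (square brackets); q is assigned a tuple (parenthesized, comma-separated values)

list, tuple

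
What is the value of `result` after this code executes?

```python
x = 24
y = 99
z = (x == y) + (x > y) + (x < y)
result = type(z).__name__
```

x is int; y is int; z is int; result = 'int'

'int'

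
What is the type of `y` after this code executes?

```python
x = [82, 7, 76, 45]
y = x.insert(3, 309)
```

list.insert() returns None

NoneType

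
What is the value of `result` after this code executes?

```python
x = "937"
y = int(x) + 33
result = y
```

x = '937'; y = 970; result = 970

970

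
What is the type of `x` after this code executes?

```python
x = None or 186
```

'or' with None returns the other truthy value

int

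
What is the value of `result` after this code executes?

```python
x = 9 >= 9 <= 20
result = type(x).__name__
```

x is bool; result = 'bool'

'bool'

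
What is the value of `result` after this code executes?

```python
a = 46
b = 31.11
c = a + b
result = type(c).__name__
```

a is int; b is float; c is float; result = 'float'

'float'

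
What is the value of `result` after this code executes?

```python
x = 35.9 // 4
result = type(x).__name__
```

x is float; result = 'float'

'float'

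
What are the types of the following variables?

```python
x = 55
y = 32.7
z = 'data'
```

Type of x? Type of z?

x is assigned a bare integer (no decimal point), so it is an int; z is assigned a quoted string literal, so it is a str

int, str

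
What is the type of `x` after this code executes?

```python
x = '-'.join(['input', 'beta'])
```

str.join() returns str

str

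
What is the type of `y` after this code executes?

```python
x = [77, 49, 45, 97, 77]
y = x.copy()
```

list.copy() returns list

list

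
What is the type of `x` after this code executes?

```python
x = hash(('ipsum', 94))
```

hash() returns int

int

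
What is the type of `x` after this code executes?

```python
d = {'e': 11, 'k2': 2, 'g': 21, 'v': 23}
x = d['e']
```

Accessing dict[str, int] with str key returns int

int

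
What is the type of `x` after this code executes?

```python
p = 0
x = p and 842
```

'and' returns first falsy value (0 is int)

int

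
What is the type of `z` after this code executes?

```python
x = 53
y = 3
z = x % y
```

int % int = int

int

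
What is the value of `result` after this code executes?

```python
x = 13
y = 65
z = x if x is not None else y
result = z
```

x = 13; y = 65; z = 13; result = 13

13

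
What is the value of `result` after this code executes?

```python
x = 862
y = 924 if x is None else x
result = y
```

x = 862; y = 862; result = 862

862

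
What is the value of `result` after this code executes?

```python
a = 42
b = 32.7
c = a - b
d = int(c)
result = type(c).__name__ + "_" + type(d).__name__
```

a is int; b is float; c is float; d is int; result = 'float_int'

'float_int'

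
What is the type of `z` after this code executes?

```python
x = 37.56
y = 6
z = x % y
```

float % int = float

float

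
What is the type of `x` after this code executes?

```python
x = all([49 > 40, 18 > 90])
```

all() returns bool

bool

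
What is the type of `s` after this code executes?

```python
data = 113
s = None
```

None has type NoneType

NoneType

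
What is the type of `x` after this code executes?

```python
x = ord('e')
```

ord() returns int (code point)

int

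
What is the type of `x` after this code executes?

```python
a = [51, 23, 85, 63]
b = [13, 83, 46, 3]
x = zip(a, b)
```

zip() returns a zip object

zip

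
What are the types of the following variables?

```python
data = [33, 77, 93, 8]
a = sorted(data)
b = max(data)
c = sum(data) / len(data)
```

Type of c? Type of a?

int / int = float; sorted() returns list

float, list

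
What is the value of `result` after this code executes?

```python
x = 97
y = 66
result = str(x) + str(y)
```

x = 97; y = 66; result = '9766'

'9766'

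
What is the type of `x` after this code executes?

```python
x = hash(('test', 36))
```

hash() returns int

int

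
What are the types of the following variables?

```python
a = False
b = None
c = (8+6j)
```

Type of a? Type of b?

a is assigned the constant False, which has type bool; b is assigned None, whose type is NoneType

bool, NoneType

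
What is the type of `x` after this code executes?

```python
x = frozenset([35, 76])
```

frozenset() returns frozenset

frozenset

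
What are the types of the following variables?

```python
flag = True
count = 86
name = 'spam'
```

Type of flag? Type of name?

flag is assigned the constant True, which has type bool; name is assigned a quoted string literal, so it is a str

bool, str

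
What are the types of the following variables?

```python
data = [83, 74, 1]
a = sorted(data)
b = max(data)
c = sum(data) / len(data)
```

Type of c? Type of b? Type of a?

int / int = float; max of ints returns int; sorted() returns list

float, int, list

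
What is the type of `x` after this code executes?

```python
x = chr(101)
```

chr() returns str (single char)

str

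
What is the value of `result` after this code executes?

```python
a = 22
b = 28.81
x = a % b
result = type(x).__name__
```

a is int; b is float; x is float; result = 'float'

'float'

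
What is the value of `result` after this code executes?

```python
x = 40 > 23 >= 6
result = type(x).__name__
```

x is bool; result = 'bool'

'bool'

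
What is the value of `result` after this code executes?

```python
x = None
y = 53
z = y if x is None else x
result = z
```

x = None; y = 53; z = 53; result = 53

53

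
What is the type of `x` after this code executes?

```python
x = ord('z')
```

ord() returns int (code point)

int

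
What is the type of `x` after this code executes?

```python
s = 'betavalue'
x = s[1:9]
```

Slicing a str returns str

str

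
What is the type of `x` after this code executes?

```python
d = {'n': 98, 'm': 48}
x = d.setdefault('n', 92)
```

dict.setdefault() returns the (existing or default) value

int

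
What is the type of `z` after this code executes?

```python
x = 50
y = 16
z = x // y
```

int // int = int

int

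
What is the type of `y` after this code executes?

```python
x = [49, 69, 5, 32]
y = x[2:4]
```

Slicing a list returns a list

list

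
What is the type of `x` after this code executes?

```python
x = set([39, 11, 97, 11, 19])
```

set() constructor returns set

set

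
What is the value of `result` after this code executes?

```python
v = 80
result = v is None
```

v = 80; result = False

False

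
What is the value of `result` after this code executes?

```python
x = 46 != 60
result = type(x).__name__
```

x is bool; result = 'bool'

'bool'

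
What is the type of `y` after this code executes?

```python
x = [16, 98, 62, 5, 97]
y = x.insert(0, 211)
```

list.insert() returns None

NoneType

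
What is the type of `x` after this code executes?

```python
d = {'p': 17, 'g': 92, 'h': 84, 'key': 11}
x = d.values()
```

.values() returns dict_values view

dict_values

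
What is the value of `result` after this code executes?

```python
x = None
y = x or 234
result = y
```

x = None; y = 234; result = 234

234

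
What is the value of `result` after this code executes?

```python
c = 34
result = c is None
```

c = 34; result = False

False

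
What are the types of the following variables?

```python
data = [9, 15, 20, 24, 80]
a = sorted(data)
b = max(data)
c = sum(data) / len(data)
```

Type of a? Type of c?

sorted() returns list; int / int = float

list, float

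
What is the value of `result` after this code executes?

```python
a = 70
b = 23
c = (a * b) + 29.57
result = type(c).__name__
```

a is int; b is int; c is float; result = 'float'

'float'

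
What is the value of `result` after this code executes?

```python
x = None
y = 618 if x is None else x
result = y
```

x = None; y = 618; result = 618

618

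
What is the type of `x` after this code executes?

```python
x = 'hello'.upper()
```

str.upper() returns str

str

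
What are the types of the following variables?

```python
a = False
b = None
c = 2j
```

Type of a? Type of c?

a is assigned the constant False, which has type bool; c is assigned 2j, an imaginary literal (j suffix), which has type complex

bool, complex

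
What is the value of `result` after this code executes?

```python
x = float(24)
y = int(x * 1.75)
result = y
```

x = 24.0; y = 42; result = 42

42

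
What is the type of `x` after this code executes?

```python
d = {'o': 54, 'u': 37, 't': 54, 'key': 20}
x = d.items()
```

dict.items() returns dict_items view

dict_items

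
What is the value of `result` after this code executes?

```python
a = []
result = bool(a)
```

a = []; result = False

False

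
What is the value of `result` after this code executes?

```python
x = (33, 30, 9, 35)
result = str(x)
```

x = (33, 30, 9, 35); result = '(33, 30, 9, 35)'

'(33, 30, 9, 35)'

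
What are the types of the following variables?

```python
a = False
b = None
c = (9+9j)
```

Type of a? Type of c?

a is assigned the constant False, which has type bool; c is assigned (9+9j), an int plus an imaginary literal (j suffix), which evaluates to complex

bool, complex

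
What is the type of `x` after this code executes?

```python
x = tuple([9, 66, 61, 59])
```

tuple() constructor returns tuple

tuple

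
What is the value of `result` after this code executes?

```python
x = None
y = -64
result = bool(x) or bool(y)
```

x = None; y = -64; result = True

True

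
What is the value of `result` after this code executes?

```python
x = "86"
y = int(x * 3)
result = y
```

x = '86'; y = 868686; result = 868686

868686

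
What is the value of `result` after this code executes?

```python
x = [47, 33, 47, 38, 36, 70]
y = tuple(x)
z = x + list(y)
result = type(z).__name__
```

x is list; y is tuple; z is list; result = 'list'

'list'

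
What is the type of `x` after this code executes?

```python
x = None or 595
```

'or' with None returns the other truthy value

int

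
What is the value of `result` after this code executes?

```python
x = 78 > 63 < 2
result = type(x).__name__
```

x is bool; result = 'bool'

'bool'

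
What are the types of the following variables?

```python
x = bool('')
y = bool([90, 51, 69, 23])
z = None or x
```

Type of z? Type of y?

None or bool returns the bool; bool() returns bool

bool, bool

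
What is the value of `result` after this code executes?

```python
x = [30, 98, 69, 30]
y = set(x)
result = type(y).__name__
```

x is list; y is set; result = 'set'

'set'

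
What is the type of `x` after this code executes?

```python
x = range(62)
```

range() returns a range object

range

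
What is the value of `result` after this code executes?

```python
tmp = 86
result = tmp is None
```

tmp = 86; result = False

False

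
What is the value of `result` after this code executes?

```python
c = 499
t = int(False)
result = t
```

c = 499; t = 0; result = 0

0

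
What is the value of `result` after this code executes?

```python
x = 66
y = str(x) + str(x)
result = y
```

x = 66; y = '6666'; result = '6666'

'6666'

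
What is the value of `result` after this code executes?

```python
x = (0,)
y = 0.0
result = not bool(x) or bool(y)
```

x = (0,); y = 0.0; result = False

False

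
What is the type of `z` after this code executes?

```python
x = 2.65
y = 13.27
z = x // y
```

float // float = float

float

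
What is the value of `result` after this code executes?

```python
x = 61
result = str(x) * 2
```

x = 61; result = '6161'

'6161'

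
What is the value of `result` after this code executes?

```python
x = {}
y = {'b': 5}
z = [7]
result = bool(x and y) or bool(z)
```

x = {}; y = {'b': 5}; z = [7]; result = True

True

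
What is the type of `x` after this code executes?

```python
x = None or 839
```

'or' with None returns the other truthy value

int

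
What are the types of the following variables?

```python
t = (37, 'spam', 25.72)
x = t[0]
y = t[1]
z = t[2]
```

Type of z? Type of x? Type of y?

tuple[2] is float; tuple[0] is int; tuple[1] is str

float, int, str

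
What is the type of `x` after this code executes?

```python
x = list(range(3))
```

list(range()) returns list

list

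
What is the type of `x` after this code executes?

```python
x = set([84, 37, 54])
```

set() constructor returns set

set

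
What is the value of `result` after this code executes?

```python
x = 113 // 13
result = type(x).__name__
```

x is int; result = 'int'

'int'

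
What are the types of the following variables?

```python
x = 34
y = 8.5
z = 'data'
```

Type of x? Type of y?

x is assigned a bare integer (no decimal point), so it is an int; y is assigned a number with a decimal point, so it is a float

int, float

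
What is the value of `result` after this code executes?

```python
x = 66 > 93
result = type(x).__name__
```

x is bool; result = 'bool'

'bool'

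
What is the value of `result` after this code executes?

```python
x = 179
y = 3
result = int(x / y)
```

x = 179; y = 3; result = 59

59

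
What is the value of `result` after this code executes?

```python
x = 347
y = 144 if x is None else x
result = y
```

x = 347; y = 347; result = 347

347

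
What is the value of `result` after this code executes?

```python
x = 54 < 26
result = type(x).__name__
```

x is bool; result = 'bool'

'bool'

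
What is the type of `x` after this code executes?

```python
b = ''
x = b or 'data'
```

'or' returns first truthy value (str)

str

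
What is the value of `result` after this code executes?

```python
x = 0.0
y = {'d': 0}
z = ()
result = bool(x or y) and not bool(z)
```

x = 0.0; y = {'d': 0}; z = (); result = True

True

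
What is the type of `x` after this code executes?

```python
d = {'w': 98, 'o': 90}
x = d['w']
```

Accessing dict[str, int] with str key returns int

int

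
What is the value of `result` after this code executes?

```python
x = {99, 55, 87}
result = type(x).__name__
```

x is set; result = 'set'

'set'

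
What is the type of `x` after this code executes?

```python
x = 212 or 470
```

'or' returns first truthy value (int)

int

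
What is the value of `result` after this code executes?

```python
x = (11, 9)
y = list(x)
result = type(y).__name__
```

x is tuple; y is list; result = 'list'

'list'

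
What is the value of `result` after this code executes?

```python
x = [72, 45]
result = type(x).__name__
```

x is list; result = 'list'

'list'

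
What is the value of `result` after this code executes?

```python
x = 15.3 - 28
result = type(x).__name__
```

x is float; result = 'float'

'float'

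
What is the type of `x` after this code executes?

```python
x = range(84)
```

range() returns a range object

range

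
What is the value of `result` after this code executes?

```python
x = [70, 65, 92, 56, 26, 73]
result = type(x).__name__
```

x is list; result = 'list'

'list'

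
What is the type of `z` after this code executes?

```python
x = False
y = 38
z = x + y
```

bool + int = int (bool is subclass of int)

int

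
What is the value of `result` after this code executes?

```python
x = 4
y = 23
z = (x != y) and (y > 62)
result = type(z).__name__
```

x is int; y is int; z is bool; result = 'bool'

'bool'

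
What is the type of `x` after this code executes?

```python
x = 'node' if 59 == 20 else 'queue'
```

Both branches of conditional are str

str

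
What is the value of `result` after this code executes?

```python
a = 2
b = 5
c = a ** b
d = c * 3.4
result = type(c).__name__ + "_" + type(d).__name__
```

a is int; b is int; c is int; d is float; result = 'int_float'

'int_float'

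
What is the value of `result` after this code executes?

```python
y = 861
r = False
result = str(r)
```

y = 861; r = False; result = 'False'

'False'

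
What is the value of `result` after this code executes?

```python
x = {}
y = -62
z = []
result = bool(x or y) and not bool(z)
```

x = {}; y = -62; z = []; result = True

True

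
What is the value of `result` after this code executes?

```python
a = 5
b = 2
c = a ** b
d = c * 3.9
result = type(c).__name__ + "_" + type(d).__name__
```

a is int; b is int; c is int; d is float; result = 'int_float'

'int_float'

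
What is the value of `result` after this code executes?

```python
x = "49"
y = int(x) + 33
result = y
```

x = '49'; y = 82; result = 82

82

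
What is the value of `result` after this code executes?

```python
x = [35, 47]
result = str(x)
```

x = [35, 47]; result = '[35, 47]'

'[35, 47]'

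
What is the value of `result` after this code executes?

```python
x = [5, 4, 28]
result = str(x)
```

x = [5, 4, 28]; result = '[5, 4, 28]'

'[5, 4, 28]'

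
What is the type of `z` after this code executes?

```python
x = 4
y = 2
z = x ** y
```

positive int ** positive int = int

int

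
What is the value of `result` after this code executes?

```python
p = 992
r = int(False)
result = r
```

p = 992; r = 0; result = 0

0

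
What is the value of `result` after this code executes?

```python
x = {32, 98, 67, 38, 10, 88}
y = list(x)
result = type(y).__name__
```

x is set; y is list; result = 'list'

'list'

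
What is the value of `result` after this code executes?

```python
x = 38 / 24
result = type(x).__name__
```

x is float; result = 'float'

'float'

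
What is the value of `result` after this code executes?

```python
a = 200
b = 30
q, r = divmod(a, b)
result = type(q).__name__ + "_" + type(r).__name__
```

a is int; b is int; q is int; r is int; result = 'int_int'

'int_int'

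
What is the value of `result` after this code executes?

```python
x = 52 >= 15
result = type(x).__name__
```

x is bool; result = 'bool'

'bool'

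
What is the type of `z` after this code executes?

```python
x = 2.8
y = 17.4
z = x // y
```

float // float = float

float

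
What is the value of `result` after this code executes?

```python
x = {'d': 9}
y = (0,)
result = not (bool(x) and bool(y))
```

x = {'d': 9}; y = (0,); result = False

False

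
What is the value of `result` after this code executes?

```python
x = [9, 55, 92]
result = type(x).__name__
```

x is list; result = 'list'

'list'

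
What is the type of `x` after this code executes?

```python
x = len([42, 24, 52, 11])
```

len() always returns int

int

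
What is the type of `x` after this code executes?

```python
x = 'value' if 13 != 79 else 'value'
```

Both branches of conditional are str

str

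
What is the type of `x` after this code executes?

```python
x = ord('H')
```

ord() returns int (code point)

int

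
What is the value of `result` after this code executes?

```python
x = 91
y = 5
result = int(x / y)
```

x = 91; y = 5; result = 18

18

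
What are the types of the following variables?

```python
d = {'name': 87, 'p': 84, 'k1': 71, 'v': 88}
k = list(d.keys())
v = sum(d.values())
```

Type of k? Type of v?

list() converts to list; sum of ints is int

list, int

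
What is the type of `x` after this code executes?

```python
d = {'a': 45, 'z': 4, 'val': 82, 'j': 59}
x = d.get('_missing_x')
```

dict.get() returns None when key not found

NoneType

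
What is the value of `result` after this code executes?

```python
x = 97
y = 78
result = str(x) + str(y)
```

x = 97; y = 78; result = '9778'

'9778'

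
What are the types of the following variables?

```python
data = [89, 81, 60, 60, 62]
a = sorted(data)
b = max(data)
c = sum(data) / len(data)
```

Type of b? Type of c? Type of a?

max of ints returns int; int / int = float; sorted() returns list

int, float, list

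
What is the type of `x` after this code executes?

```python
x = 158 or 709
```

'or' returns first truthy value (int)

int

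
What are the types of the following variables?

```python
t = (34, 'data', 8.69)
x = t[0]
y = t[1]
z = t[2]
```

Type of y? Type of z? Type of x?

tuple[1] is str; tuple[2] is float; tuple[0] is int

str, float, int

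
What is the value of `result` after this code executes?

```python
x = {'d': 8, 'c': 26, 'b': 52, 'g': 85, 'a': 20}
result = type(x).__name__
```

x is dict; result = 'dict'

'dict'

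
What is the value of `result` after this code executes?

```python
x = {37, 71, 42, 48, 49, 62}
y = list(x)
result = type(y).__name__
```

x is set; y is list; result = 'list'

'list'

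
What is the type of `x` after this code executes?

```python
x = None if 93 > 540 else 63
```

93 > 540 is False, so the else branch is taken

int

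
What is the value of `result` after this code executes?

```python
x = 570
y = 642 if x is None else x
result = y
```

x = 570; y = 570; result = 570

570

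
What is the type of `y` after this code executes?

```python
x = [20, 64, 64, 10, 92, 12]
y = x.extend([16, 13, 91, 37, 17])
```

list.extend() returns None

NoneType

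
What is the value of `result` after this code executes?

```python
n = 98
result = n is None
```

n = 98; result = False

False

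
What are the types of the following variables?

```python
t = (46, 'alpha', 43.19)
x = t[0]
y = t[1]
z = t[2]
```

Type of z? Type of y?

tuple[2] is float; tuple[1] is str

float, str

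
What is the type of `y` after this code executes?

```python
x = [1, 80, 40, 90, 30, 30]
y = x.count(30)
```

list.count() returns int

int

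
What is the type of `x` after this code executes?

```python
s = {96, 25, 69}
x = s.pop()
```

Popping from set[int] returns int

int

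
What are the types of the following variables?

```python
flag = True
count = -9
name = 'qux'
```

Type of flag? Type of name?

flag is assigned the constant True, which has type bool; name is assigned a quoted string literal, so it is a str

bool, str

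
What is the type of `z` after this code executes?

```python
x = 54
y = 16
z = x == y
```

Equality comparison returns bool

bool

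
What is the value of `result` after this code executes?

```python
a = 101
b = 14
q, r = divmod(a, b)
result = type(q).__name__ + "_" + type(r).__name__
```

a is int; b is int; q is int; r is int; result = 'int_int'

'int_int'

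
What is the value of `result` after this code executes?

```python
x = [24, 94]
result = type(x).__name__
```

x is list; result = 'list'

'list'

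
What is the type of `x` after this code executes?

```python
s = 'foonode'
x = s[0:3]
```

Slicing a str returns str

str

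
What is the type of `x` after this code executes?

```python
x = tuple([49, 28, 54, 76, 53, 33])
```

tuple() constructor returns tuple

tuple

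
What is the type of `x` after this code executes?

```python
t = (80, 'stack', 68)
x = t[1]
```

Index 1 of tuple is a str literal

str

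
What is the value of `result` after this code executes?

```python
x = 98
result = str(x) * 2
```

x = 98; result = '9898'

'9898'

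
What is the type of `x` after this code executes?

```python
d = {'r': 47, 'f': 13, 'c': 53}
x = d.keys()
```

.keys() returns dict_keys view

dict_keys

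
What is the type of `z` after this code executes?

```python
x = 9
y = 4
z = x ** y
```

positive int ** positive int = int

int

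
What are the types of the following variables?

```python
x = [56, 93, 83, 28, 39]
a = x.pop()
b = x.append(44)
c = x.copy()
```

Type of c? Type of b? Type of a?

copy() returns list; append() returns None; pop() returns element

list, NoneType, int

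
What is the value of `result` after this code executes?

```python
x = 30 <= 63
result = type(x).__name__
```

x is bool; result = 'bool'

'bool'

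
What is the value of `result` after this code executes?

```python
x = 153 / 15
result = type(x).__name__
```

x is float; result = 'float'

'float'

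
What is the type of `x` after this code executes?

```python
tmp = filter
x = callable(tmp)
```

callable() returns bool

bool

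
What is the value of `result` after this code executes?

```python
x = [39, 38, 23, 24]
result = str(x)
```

x = [39, 38, 23, 24]; result = '[39, 38, 23, 24]'

'[39, 38, 23, 24]'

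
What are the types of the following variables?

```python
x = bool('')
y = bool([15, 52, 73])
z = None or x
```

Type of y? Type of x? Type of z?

bool() returns bool; bool() returns bool; None or bool returns the bool

bool, bool, bool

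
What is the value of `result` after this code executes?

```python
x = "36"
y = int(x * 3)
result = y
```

x = '36'; y = 363636; result = 363636

363636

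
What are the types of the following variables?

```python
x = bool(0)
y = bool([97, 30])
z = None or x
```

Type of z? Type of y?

None or bool returns the bool; bool() returns bool

bool, bool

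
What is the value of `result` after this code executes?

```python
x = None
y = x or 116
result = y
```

x = None; y = 116; result = 116

116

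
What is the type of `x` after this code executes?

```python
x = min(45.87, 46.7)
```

min() of floats returns float

float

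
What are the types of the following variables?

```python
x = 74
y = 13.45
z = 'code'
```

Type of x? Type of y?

x is assigned a bare integer (no decimal point), so it is an int; y is assigned a number with a decimal point, so it is a float

int, float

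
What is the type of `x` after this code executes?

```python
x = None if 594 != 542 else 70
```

594 != 542 is True, so the if branch is taken

NoneType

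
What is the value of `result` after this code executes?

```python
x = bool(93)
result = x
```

x = True; result = True

True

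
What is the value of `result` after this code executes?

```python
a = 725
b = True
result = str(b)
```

a = 725; b = True; result = 'True'

'True'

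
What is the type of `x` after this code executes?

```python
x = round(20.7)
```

round() with no decimal places returns int

int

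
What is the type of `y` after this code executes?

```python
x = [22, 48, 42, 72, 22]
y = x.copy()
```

list.copy() returns list

list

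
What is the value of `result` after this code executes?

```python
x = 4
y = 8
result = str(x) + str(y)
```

x = 4; y = 8; result = '48'

'48'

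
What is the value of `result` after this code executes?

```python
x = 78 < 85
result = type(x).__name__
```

x is bool; result = 'bool'

'bool'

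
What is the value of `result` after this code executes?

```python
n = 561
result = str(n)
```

n = 561; result = '561'

'561'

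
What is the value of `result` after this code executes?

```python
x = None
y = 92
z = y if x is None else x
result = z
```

x = None; y = 92; z = 92; result = 92

92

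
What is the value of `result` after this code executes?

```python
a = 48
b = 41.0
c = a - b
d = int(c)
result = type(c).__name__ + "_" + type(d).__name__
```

a is int; b is float; c is float; d is int; result = 'float_int'

'float_int'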